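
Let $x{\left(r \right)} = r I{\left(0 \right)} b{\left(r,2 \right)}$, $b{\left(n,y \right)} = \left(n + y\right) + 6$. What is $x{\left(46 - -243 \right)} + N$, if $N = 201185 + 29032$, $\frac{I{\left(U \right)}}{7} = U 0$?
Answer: $230217$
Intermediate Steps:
$b{\left(n,y \right)} = 6 + n + y$
$I{\left(U \right)} = 0$ ($I{\left(U \right)} = 7 U 0 = 7 \cdot 0 = 0$)
$x{\left(r \right)} = 0$ ($x{\left(r \right)} = r 0 \left(6 + r + 2\right) = 0 \left(8 + r\right) = 0$)
$N = 230217$
$x{\left(46 - -243 \right)} + N = 0 + 230217 = 230217$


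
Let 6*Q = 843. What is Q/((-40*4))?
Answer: -281/320 ≈ -0.87813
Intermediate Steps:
Q = 281/2 (Q = (⅙)*843 = 281/2 ≈ 140.50)
Q/((-40*4)) = 281/(2*((-40*4))) = (281/2)/(-160) = (281/2)*(-1/160) = -281/320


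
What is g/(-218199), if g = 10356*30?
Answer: -103560/72733 ≈ -1.4238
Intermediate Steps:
g = 310680
g/(-218199) = 310680/(-218199) = 310680*(-1/218199) = -103560/72733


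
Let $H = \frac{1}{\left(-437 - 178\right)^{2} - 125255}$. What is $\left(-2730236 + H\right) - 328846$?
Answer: $- \frac{773855973539}{252970} \approx -3.0591 \cdot 10^{6}$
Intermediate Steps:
$H = \frac{1}{252970}$ ($H = \frac{1}{\left(-615\right)^{2} - 125255} = \frac{1}{378225 - 125255} = \frac{1}{252970} \approx 3.953 \cdot 10^{-6}$)
$\left(-2730236 + H\right) - 328846 = \left(-2730236 + \frac{1}{252970}\right) - 328846 = - \frac{690667800919}{252970} - 328846 = - \frac{773855973539}{252970}$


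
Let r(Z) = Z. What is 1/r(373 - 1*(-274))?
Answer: 1/647 ≈ 0.0015456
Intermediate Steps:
1/r(373 - 1*(-274)) = 1/(373 - 1*(-274)) = 1/(373 + 274) = 1/647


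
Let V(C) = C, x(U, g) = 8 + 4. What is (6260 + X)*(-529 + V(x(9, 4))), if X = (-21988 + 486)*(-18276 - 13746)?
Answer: -355976888168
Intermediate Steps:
x(U, g) = 12
X = 688537044 (X = -21502*(-32022) = 688537044)
(6260 + X)*(-529 + V(x(9, 4))) = (6260 + 688537044)*(-529 + 12) = 688543304*(-517) = -355976888168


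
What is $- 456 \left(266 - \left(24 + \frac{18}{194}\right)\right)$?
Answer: $- \frac{10700040}{97} \approx -1.1031 \cdot 10^{5}$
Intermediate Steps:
$- 456 \left(266 - \left(24 + \frac{18}{194}\right)\right) = - 456 \left(266 - \frac{2337}{97}\right) = \left(-456\right) \frac{23465}{97} = - \frac{10700040}{97}$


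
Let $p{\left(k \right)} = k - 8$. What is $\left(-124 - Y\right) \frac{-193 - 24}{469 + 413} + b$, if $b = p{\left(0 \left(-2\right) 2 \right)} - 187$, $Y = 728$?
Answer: $\frac{307}{21} \approx 14.619$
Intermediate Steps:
$p{\left(k \right)} = -8 + k$ ($p{\left(k \right)} = k - 8 = -8 + k$)
$b = -195$ ($b = \left(-8 + 0 \left(-2\right) 2\right) - 187 = \left(-8 + 0 \cdot 2\right) - 187 = \left(-8 + 0\right) - 187 = -8 - 187 = -195$)
$\left(-124 - Y\right) \frac{-193 - 24}{469 + 413} + b = \left(-124 - 728\right) \frac{-193 - 24}{469 + 413} - 195 = \left(-124 - 728\right) \left(- \frac{217}{882}\right) - 195 = - 852 \left(\left(-217\right) \frac{1}{882}\right) - 195 = \left(-852\right) \left(- \frac{31}{126}\right) - 195 = \frac{4402}{21} - 195 = \frac{307}{21}$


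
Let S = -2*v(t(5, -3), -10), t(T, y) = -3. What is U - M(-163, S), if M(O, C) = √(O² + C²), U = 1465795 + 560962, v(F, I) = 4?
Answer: 2026757 - √26633 ≈ 2.0266e+6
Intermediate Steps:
U = 2026757
S = -8 (S = -2*4 = -8)
M(O, C) = √(C² + O²)
U - M(-163, S) = 2026757 - √((-8)² + (-163)²) = 2026757 - √(64 + 26569) = 2026757 - √26633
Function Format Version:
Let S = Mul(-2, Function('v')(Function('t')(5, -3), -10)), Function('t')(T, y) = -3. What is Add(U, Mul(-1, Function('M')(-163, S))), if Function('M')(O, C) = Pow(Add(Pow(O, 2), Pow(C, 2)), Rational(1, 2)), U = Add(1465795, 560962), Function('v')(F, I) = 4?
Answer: Add(2026757, Mul(-1, Pow(26633, Rational(1, 2)))) ≈ 2.0266e+6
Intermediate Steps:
U = 2026757
S = -8 (S = Mul(-2, 4) = -8)
Function('M')(O, C) = Pow(Add(Pow(C, 2), Pow(O, 2)), Rational(1, 2))
Add(U, Mul(-1, Function('M')(-163, S))) = Add(2026757, Mul(-1, Pow(Add(Pow(-8, 2), Pow(-163, 2)), Rational(1, 2)))) = Add(2026757, Mul(-1, Pow(Add(64, 26569), Rational(1, 2)))) = Add(2026757, Mul(-1, Pow(26633, Rational(1, 2))))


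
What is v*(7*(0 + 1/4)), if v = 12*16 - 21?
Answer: 1197/4 ≈ 299.25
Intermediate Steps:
v = 171 (v = 192 - 21 = 171)
v*(7*(0 + 1/4)) = 171*(7*(0 + 1/4)) = 171*(7*(1/4)) = 171*(7/4) = 1197/4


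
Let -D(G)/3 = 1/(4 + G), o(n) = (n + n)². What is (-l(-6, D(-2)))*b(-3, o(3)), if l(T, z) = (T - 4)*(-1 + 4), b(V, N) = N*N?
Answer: 38880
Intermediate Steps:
o(n) = 4*n² (o(n) = (2*n)² = 4*n²)
b(V, N) = N²
D(G) = -3/(4 + G)
l(T, z) = -12 + 3*T (l(T, z) = (-4 + T)*3 = -12 + 3*T)
(-l(-6, D(-2)))*b(-3, o(3)) = (-(-12 + 3*(-6)))*(4*3²)² = (-(-12 - 18))*(4*9)² = -1*(-30)*36² = 30*1296 = 38880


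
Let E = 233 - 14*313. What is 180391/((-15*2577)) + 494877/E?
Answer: -2208656966/17819955 ≈ -123.94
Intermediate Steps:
E = -4149 (E = 233 - 4382 = -4149)
180391/((-15*2577)) + 494877/E = 180391/((-15*2577)) + 494877/(-4149) = 180391/(-38655) + 494877*(-1/4149) = 180391*(-1/38655) - 164959/1383 = -180391/38655 - 164959/1383 = -2208656966/17819955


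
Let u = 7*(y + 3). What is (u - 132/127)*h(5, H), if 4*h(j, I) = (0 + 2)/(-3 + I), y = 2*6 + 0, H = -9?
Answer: -4401/1016 ≈ -4.3317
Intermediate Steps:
y = 12 (y = 12 + 0 = 12)
h(j, I) = 1/(2*(-3 + I)) (h(j, I) = ((0 + 2)/(-3 + I))/4 = (2/(-3 + I))/4 = 1/(2*(-3 + I)))
u = 105 (u = 7*(12 + 3) = 7*15 = 105)
(u - 132/127)*h(5, H) = (105 - 132/127)*(1/(2*(-3 - 9))) = (105 - 132*1/127)*((½)/(-12)) = (105 - 132/127)*((½)*(-1/12)) = (13203/127)*(-1/24) = -4401/1016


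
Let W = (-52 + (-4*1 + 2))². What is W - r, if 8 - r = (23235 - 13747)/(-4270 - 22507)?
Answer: 77858028/26777 ≈ 2907.6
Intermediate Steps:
r = 223704/26777 (r = 8 - (23235 - 13747)/(-4270 - 22507) = 8 - 9488/(-26777) = 8 - 9488*(-1)/26777 = 8 - 1*(-9488/26777) = 8 + 9488/26777 = 223704/26777 ≈ 8.3543)
W = 2916 (W = (-52 + (-4 + 2))² = (-52 - 2)² = (-54)² = 2916)
W - r = 2916 - 1*223704/26777 = 2916 - 223704/26777 = 77858028/26777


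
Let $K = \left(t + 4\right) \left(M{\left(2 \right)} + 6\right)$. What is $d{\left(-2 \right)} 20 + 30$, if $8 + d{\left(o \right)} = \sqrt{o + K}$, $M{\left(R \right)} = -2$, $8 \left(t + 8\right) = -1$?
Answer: $-130 + 10 i \sqrt{74} \approx -130.0 + 86.023 i$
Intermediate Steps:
$t = - \frac{65}{8}$ ($t = -8 + \frac{1}{8} \left(-1\right) = -8 - \frac{1}{8} = - \frac{65}{8} \approx -8.125$)
$K = - \frac{33}{2}$ ($K = \left(- \frac{65}{8} + 4\right) \left(-2 + 6\right) = \left(- \frac{33}{8}\right) 4 = - \frac{33}{2} \approx -16.5$)
$d{\left(o \right)} = -8 + \sqrt{- \frac{33}{2} + o}$ ($d{\left(o \right)} = -8 + \sqrt{o - \frac{33}{2}} = -8 + \sqrt{- \frac{33}{2} + o}$)
$d{\left(-2 \right)} 20 + 30 = \left(-8 + \frac{\sqrt{-66 + 4 \left(-2\right)}}{2}\right) 20 + 30 = \left(-8 + \frac{\sqrt{-66 - 8}}{2}\right) 20 + 30 = \left(-8 + \frac{\sqrt{-74}}{2}\right) 20 + 30 = \left(-8 + \frac{i \sqrt{74}}{2}\right) 20 + 30 = \left(-160 + 10 i \sqrt{74}\right) + 30 = -130 + 10 i \sqrt{74}$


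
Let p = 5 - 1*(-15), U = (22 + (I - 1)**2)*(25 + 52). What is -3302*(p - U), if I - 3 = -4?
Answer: 6544564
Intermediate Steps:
I = -1 (I = 3 - 4 = -1)
U = 2002 (U = (22 + (-1 - 1)**2)*(25 + 52) = (22 + (-2)**2)*77 = (22 + 4)*77 = 26*77 = 2002)
p = 20 (p = 5 + 15 = 20)
-3302*(p - U) = -3302*(20 - 1*2002) = -3302*(20 - 2002) = -3302*(-1982) = 6544564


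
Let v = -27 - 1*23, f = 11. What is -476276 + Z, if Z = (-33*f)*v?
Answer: -458126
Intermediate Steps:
v = -50 (v = -27 - 23 = -50)
Z = 18150 (Z = -33*11*(-50) = -363*(-50) = 18150)
-476276 + Z = -476276 + 18150 = -458126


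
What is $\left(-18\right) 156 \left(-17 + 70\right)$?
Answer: $-148824$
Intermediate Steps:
$\left(-18\right) 156 \left(-17 + 70\right) = \left(-2808\right) 53 = -148824$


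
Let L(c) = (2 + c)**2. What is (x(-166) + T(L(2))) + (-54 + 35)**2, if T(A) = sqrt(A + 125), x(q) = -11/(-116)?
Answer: 41887/116 + sqrt(141) ≈ 372.97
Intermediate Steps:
x(q) = 11/116 (x(q) = -11*(-1/116) = 11/116)
T(A) = sqrt(125 + A)
(x(-166) + T(L(2))) + (-54 + 35)**2 = (11/116 + sqrt(125 + (2 + 2)**2)) + (-54 + 35)**2 = (11/116 + sqrt(125 + 4**2)) + (-19)**2 = (11/116 + sqrt(125 + 16)) + 361 = (11/116 + sqrt(141)) + 361 = 41887/116 + sqrt(141)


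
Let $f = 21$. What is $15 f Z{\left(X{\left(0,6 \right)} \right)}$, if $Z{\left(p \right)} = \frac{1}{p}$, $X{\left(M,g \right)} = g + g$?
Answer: $\frac{105}{4} \approx 26.25$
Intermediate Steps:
$X{\left(M,g \right)} = 2 g$
$15 f Z{\left(X{\left(0,6 \right)} \right)} = \frac{15 \cdot 21}{2 \cdot 6} = \frac{315}{12} = 315 \cdot \frac{1}{12} = \frac{105}{4}$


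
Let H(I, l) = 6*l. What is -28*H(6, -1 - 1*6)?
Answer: 1176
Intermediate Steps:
-28*H(6, -1 - 1*6) = -168*(-1 - 1*6) = -168*(-1 - 6) = -168*(-7) = -28*(-42) = 1176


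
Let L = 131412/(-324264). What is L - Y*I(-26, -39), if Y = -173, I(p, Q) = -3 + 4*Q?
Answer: -743305105/27022 ≈ -27507.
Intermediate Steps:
L = -10951/27022 (L = 131412*(-1/324264) = -10951/27022 ≈ -0.40526)
L - Y*I(-26, -39) = -10951/27022 - (-173)*(-3 + 4*(-39)) = -10951/27022 - (-173)*(-3 - 156) = -10951/27022 - (-173)*(-159) = -10951/27022 - 1*27507 = -10951/27022 - 27507 = -743305105/27022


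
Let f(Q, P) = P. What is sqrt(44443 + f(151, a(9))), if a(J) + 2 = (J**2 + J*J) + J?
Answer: 2*sqrt(11153) ≈ 211.22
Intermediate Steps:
a(J) = -2 + J + 2*J**2 (a(J) = -2 + ((J**2 + J*J) + J) = -2 + ((J**2 + J**2) + J) = -2 + (2*J**2 + J) = -2 + (J + 2*J**2) = -2 + J + 2*J**2)
sqrt(44443 + f(151, a(9))) = sqrt(44443 + (-2 + 9 + 2*9**2)) = sqrt(44443 + (-2 + 9 + 2*81)) = sqrt(44443 + (-2 + 9 + 162)) = sqrt(44443 + 169) = sqrt(44612) = 2*sqrt(11153)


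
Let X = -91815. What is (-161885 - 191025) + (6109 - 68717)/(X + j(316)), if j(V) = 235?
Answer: -8079858798/22895 ≈ -3.5291e+5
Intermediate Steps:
(-161885 - 191025) + (6109 - 68717)/(X + j(316)) = (-161885 - 191025) + (6109 - 68717)/(-91815 + 235) = -352910 - 62608/(-91580) = -352910 - 62608*(-1/91580) = -352910 + 15652/22895 = -8079858798/22895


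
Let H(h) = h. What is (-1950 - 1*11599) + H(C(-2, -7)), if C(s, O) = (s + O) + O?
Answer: -13565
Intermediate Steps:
C(s, O) = s + 2*O (C(s, O) = (O + s) + O = s + 2*O)
(-1950 - 1*11599) + H(C(-2, -7)) = (-1950 - 1*11599) + (-2 + 2*(-7)) = (-1950 - 11599) + (-2 - 14) = -13549 - 16 = -13565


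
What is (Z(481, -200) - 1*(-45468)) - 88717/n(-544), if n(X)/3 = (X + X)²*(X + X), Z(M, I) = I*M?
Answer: -196015278695795/3863740416 ≈ -50732.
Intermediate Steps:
n(X) = 24*X³ (n(X) = 3*((X + X)²*(X + X)) = 3*((2*X)²*(2*X)) = 3*((4*X²)*(2*X)) = 3*(8*X³) = 24*X³)
(Z(481, -200) - 1*(-45468)) - 88717/n(-544) = (-200*481 - 1*(-45468)) - 88717/(24*(-544)³) = (-96200 + 45468) - 88717/(24*(-160989184)) = -50732 - 88717/(-3863740416) = -50732 - 88717*(-1/3863740416) = -50732 + 88717/3863740416 = -196015278695795/3863740416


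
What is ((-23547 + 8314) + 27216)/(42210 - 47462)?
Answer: -11983/5252 ≈ -2.2816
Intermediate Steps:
((-23547 + 8314) + 27216)/(42210 - 47462) = (-15233 + 27216)/(-5252) = 11983*(-1/5252) = -11983/5252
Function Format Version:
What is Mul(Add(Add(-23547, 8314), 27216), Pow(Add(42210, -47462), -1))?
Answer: Rational(-11983, 5252) ≈ -2.2816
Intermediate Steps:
Mul(Add(Add(-23547, 8314), 27216), Pow(Add(42210, -47462), -1)) = Mul(Add(-15233, 27216), Pow(-5252, -1)) = Mul(11983, Rational(-1, 5252)) = Rational(-11983, 5252)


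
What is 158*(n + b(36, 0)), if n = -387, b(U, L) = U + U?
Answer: -49770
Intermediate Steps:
b(U, L) = 2*U
158*(n + b(36, 0)) = 158*(-387 + 2*36) = 158*(-387 + 72) = 158*(-315) = -49770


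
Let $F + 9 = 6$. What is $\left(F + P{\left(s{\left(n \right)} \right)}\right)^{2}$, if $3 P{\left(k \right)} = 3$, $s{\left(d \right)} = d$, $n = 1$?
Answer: $4$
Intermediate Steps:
$F = -3$ ($F = -9 + 6 = -3$)
$P{\left(k \right)} = 1$ ($P{\left(k \right)} = \frac{1}{3} \cdot 3 = 1$)
$\left(F + P{\left(s{\left(n \right)} \right)}\right)^{2} = \left(-3 + 1\right)^{2} = \left(-2\right)^{2} = 4$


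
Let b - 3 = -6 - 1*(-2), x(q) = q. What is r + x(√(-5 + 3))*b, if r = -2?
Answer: -2 - I*√2 ≈ -2.0 - 1.4142*I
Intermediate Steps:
b = -1 (b = 3 + (-6 - 1*(-2)) = 3 + (-6 + 2) = 3 - 4 = -1)
r + x(√(-5 + 3))*b = -2 + √(-5 + 3)*(-1) = -2 + √(-2)*(-1) = -2 + (I*√2)*(-1) = -2 - I*√2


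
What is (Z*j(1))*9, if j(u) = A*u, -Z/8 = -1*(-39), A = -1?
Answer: 2808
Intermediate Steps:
Z = -312 (Z = -(-8)*(-39) = -8*39 = -312)
j(u) = -u
(Z*j(1))*9 = -(-312)*9 = -312*(-1)*9 = 312*9 = 2808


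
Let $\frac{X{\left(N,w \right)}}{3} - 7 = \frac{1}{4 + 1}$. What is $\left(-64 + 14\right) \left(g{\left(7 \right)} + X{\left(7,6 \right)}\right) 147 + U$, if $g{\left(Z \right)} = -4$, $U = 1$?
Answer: $-129359$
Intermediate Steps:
$X{\left(N,w \right)} = \frac{108}{5}$ ($X{\left(N,w \right)} = 21 + \frac{3}{4 + 1} = 21 + \frac{3}{5} = \frac{108}{5}$)
$\left(-64 + 14\right) \left(g{\left(7 \right)} + X{\left(7,6 \right)}\right) 147 + U = \left(-64 + 14\right) \left(-4 + \frac{108}{5}\right) 147 + 1 = \left(-50\right) \frac{88}{5} \cdot 147 + 1 = \left(-880\right) 147 + 1 = -129360 + 1 = -129359$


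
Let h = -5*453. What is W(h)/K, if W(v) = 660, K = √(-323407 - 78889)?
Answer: -165*I*√100574/50287 ≈ -1.0406*I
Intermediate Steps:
h = -2265
K = 2*I*√100574 (K = √(-402296) = 2*I*√100574 ≈ 634.27*I)
W(h)/K = 660/((2*I*√100574)) = 660*(-I*√100574/201148) = -165*I*√100574/50287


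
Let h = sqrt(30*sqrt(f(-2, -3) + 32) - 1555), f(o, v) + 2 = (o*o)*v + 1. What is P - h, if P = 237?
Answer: 237 - sqrt(-1555 + 30*sqrt(19)) ≈ 237.0 - 37.739*I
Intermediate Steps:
f(o, v) = -1 + v*o**2 (f(o, v) = -2 + ((o*o)*v + 1) = -2 + (o**2*v + 1) = -2 + (v*o**2 + 1) = -2 + (1 + v*o**2) = -1 + v*o**2)
h = sqrt(-1555 + 30*sqrt(19)) (h = sqrt(30*sqrt((-1 - 3*(-2)**2) + 32) - 1555) = sqrt(30*sqrt((-1 - 3*4) + 32) - 1555) = sqrt(30*sqrt((-1 - 12) + 32) - 1555) = sqrt(30*sqrt(-13 + 32) - 1555) = sqrt(30*sqrt(19) - 1555) = sqrt(-1555 + 30*sqrt(19)) ≈ 37.739*I)
P - h = 237 - sqrt(-1555 + 30*sqrt(19))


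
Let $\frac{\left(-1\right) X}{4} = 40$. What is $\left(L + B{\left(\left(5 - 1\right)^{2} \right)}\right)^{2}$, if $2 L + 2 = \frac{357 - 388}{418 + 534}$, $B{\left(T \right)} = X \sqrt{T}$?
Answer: $\frac{1489608045025}{3625216} \approx 4.109 \cdot 10^{5}$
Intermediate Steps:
$X = -160$ ($X = \left(-4\right) 40 = -160$)
$B{\left(T \right)} = - 160 \sqrt{T}$
$L = - \frac{1935}{1904}$ ($L = -1 + \frac{\left(357 - 388\right) \frac{1}{418 + 534}}{2} = -1 + \frac{\left(-31\right) \frac{1}{952}}{2} = -1 + \frac{1}{2} \left(- \frac{31}{952}\right) = -1 - \frac{31}{1904} = - \frac{1935}{1904} \approx -1.0163$)
$\left(L + B{\left(\left(5 - 1\right)^{2} \right)}\right)^{2} = \left(- \frac{1935}{1904} - 160 \sqrt{\left(5 - 1\right)^{2}}\right)^{2} = \left(- \frac{1935}{1904} - 160 \sqrt{4^{2}}\right)^{2} = \left(- \frac{1935}{1904} - 160 \sqrt{16}\right)^{2} = \left(- \frac{1935}{1904} - 640\right)^{2} = \left(- \frac{1220495}{1904}\right)^{2} = \frac{1489608045025}{3625216}$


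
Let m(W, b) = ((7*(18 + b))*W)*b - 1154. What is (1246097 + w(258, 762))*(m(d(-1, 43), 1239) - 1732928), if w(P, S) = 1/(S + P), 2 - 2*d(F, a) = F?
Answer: 37161694640635579/2040 ≈ 1.8216e+13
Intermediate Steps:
d(F, a) = 1 - F/2
m(W, b) = -1154 + W*b*(126 + 7*b) (m(W, b) = ((126 + 7*b)*W)*b - 1154 = (W*(126 + 7*b))*b - 1154 = W*b*(126 + 7*b) - 1154 = -1154 + W*b*(126 + 7*b))
w(P, S) = 1/(P + S)
(1246097 + w(258, 762))*(m(d(-1, 43), 1239) - 1732928) = (1246097 + 1/(258 + 762))*((-1154 + 7*(1 - 1/2*(-1))*1239**2 + 126*(1 - 1/2*(-1))*1239) - 1732928) = (1246097 + 1/1020)*((-1154 + 7*(1 + 1/2)*1535121 + 126*(1 + 1/2)*1239) - 1732928) = (1246097 + 1/1020)*((-1154 + 7*(3/2)*1535121 + 126*(3/2)*1239) - 1732928) = 1271018941*((-1154 + 32237541/2 + 234171) - 1732928)/1020 = 1271018941*(32703575/2 - 1732928)/1020 = (1271018941/1020)*(29237719/2) = 37161694640635579/2040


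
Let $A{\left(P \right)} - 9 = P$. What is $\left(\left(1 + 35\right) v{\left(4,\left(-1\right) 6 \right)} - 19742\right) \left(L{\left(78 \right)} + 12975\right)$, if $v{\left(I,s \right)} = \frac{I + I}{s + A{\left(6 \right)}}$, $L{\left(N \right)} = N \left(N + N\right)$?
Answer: $-495568530$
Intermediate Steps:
$A{\left(P \right)} = 9 + P$
$L{\left(N \right)} = 2 N^{2}$ ($L{\left(N \right)} = N 2 N = 2 N^{2}$)
$v{\left(I,s \right)} = \frac{2 I}{15 + s}$ ($v{\left(I,s \right)} = \frac{I + I}{s + \left(9 + 6\right)} = \frac{2 I}{s + 15} = \frac{2 I}{15 + s}$)
$\left(\left(1 + 35\right) v{\left(4,\left(-1\right) 6 \right)} - 19742\right) \left(L{\left(78 \right)} + 12975\right) = \left(\left(1 + 35\right) 2 \cdot 4 \frac{1}{15 - 6} - 19742\right) \left(2 \cdot 78^{2} + 12975\right) = \left(36 \cdot 2 \cdot 4 \frac{1}{15 - 6} - 19742\right) \left(2 \cdot 6084 + 12975\right) = \left(36 \cdot 2 \cdot 4 \cdot \frac{1}{9} - 19742\right) \left(12168 + 12975\right) = \left(36 \cdot 2 \cdot 4 \cdot \frac{1}{9} - 19742\right) 25143 = \left(36 \cdot \frac{8}{9} - 19742\right) 25143 = \left(32 - 19742\right) 25143 = \left(-19710\right) 25143 = -495568530$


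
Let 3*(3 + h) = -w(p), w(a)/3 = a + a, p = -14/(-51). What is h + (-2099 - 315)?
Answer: -123295/51 ≈ -2417.5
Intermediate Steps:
p = 14/51 (p = -14*(-1/51) = 14/51 ≈ 0.27451)
w(a) = 6*a (w(a) = 3*(a + a) = 3*(2*a) = 6*a)
h = -181/51 (h = -3 + (-6*14/51)/3 = -3 + (-1*28/17)/3 = -3 + (⅓)*(-28/17) = -3 - 28/51 = -181/51 ≈ -3.5490)
h + (-2099 - 315) = -181/51 + (-2099 - 315) = -181/51 - 2414 = -123295/51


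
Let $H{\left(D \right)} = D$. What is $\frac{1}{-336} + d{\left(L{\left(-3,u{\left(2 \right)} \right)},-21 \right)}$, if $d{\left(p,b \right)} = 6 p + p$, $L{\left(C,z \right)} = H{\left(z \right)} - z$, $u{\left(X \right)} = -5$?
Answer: $- \frac{1}{336} \approx -0.0029762$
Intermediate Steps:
$L{\left(C,z \right)} = 0$ ($L{\left(C,z \right)} = z - z = 0$)
$d{\left(p,b \right)} = 7 p$
$\frac{1}{-336} + d{\left(L{\left(-3,u{\left(2 \right)} \right)},-21 \right)} = \frac{1}{-336} + 7 \cdot 0 = - \frac{1}{336} + 0 = - \frac{1}{336}$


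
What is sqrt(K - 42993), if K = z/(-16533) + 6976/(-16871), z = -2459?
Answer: I*sqrt(371657497289826848386)/92976081 ≈ 207.35*I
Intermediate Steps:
K = -73848419/278928243 (K = -2459/(-16533) + 6976/(-16871) = -2459*(-1/16533) + 6976*(-1/16871) = 2459/16533 - 6976/16871 = -73848419/278928243 ≈ -0.26476)
sqrt(K - 42993) = sqrt(-73848419/278928243 - 42993) = sqrt(-11992035799718/278928243) = I*sqrt(371657497289826848386)/92976081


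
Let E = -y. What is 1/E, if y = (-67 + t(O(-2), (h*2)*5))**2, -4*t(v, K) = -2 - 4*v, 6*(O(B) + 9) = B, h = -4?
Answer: -36/207025 ≈ -0.00017389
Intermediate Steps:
O(B) = -9 + B/6
t(v, K) = 1/2 + v (t(v, K) = -(-2 - 4*v)/4 = 1/2 + v)
y = 207025/36 (y = (-67 + (1/2 + (-9 + (1/6)*(-2))))**2 = (-67 + (1/2 + (-9 - 1/3)))**2 = (-67 + (1/2 - 28/3))**2 = (-67 - 53/6)**2 = (-455/6)**2 = 207025/36 ≈ 5750.7)
E = -207025/36 (E = -1*207025/36 = -207025/36 ≈ -5750.7)
1/E = 1/(-207025/36) = -36/207025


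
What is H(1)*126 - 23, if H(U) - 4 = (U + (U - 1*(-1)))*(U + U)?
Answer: 1237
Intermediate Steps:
H(U) = 4 + 2*U*(1 + 2*U) (H(U) = 4 + (U + (U - 1*(-1)))*(U + U) = 4 + (U + (U + 1))*(2*U) = 4 + (U + (1 + U))*(2*U) = 4 + (1 + 2*U)*(2*U) = 4 + 2*U*(1 + 2*U))
H(1)*126 - 23 = (4 + 2*1 + 4*1²)*126 - 23 = (4 + 2 + 4*1)*126 - 23 = (4 + 2 + 4)*126 - 23 = 10*126 - 23 = 1260 - 23 = 1237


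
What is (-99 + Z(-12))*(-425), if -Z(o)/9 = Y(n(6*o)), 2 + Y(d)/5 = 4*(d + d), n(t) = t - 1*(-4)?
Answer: -10400175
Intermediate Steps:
n(t) = 4 + t (n(t) = t + 4 = 4 + t)
Y(d) = -10 + 40*d (Y(d) = -10 + 5*(4*(d + d)) = -10 + 5*(4*(2*d)) = -10 + 5*(8*d) = -10 + 40*d)
Z(o) = -1350 - 2160*o (Z(o) = -9*(-10 + 40*(4 + 6*o)) = -9*(-10 + (160 + 240*o)) = -9*(150 + 240*o) = -1350 - 2160*o)
(-99 + Z(-12))*(-425) = (-99 + (-1350 - 2160*(-12)))*(-425) = (-99 + (-1350 + 25920))*(-425) = (-99 + 24570)*(-425) = 24471*(-425) = -10400175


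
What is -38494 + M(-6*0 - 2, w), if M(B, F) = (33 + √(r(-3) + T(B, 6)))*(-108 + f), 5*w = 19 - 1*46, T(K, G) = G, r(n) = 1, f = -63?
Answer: -44137 - 171*√7 ≈ -44589.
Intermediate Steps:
w = -27/5 (w = (19 - 1*46)/5 = (19 - 46)/5 = (⅕)*(-27) = -27/5 ≈ -5.4000)
M(B, F) = -5643 - 171*√7 (M(B, F) = (33 + √(1 + 6))*(-108 - 63) = (33 + √7)*(-171) = -5643 - 171*√7)
-38494 + M(-6*0 - 2, w) = -38494 + (-5643 - 171*√7) = -44137 - 171*√7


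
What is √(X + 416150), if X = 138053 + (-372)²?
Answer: √692587 ≈ 832.22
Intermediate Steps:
X = 276437 (X = 138053 + 138384 = 276437)
√(X + 416150) = √(276437 + 416150) = √692587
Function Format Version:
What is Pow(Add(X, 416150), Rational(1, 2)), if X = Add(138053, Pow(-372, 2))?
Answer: Pow(692587, Rational(1, 2)) ≈ 832.22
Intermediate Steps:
X = 276437 (X = Add(138053, 138384) = 276437)
Pow(Add(X, 416150), Rational(1, 2)) = Pow(Add(276437, 416150), Rational(1, 2)) = Pow(692587, Rational(1, 2))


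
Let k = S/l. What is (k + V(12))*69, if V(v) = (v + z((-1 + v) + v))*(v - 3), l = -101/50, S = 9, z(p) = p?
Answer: 2164185/101 ≈ 21428.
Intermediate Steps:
l = -101/50 (l = -101*1/50 = -101/50 ≈ -2.0200)
V(v) = (-1 + 3*v)*(-3 + v) (V(v) = (v + ((-1 + v) + v))*(v - 3) = (v + (-1 + 2*v))*(-3 + v) = (-1 + 3*v)*(-3 + v))
k = -450/101 (k = 9/(-101/50) = 9*(-50/101) = -450/101 ≈ -4.4554)
(k + V(12))*69 = (-450/101 + (3 - 10*12 + 3*12²))*69 = (-450/101 + (3 - 120 + 3*144))*69 = (-450/101 + (3 - 120 + 432))*69 = (-450/101 + 315)*69 = (31365/101)*69 = 2164185/101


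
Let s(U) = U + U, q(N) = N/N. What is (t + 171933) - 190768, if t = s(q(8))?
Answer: -18833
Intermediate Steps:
q(N) = 1
s(U) = 2*U
t = 2 (t = 2*1 = 2)
(t + 171933) - 190768 = (2 + 171933) - 190768 = 171935 - 190768 = -18833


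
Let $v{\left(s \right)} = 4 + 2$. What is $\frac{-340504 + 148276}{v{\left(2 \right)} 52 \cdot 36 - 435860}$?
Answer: $\frac{579}{1279} \approx 0.4527$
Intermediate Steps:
$v{\left(s \right)} = 6$
$\frac{-340504 + 148276}{v{\left(2 \right)} 52 \cdot 36 - 435860} = \frac{-340504 + 148276}{6 \cdot 52 \cdot 36 - 435860} = - \frac{192228}{312 \cdot 36 - 435860} = - \frac{192228}{11232 - 435860} = - \frac{192228}{-424628} = \left(-192228\right) \left(- \frac{1}{424628}\right) = \frac{579}{1279}$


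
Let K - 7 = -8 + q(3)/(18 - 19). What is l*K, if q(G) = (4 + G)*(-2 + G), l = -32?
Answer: 256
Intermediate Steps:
q(G) = (-2 + G)*(4 + G)
K = -8 (K = 7 + (-8 + (-8 + 3² + 2*3)/(18 - 19)) = 7 + (-8 + (-8 + 9 + 6)/(-1)) = 7 + (-8 - 1*7) = 7 + (-8 - 7) = 7 - 15 = -8)
l*K = -32*(-8) = 256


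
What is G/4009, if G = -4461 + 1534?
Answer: -2927/4009 ≈ -0.73011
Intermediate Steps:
G = -2927
G/4009 = -2927/4009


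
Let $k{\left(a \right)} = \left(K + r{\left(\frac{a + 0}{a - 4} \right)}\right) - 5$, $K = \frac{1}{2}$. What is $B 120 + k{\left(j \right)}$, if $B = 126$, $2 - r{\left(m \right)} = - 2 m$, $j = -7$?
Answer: $\frac{332613}{22} \approx 15119.0$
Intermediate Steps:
$K = \frac{1}{2} \approx 0.5$
$r{\left(m \right)} = 2 + 2 m$ ($r{\left(m \right)} = 2 - - 2 m = 2 + 2 m$)
$k{\left(a \right)} = - \frac{5}{2} + \frac{2 a}{-4 + a}$ ($k{\left(a \right)} = \left(\frac{1}{2} + \left(2 + 2 \frac{a + 0}{a - 4}\right)\right) - 5 = \left(\frac{1}{2} + \left(2 + 2 \frac{a}{-4 + a}\right)\right) - 5 = \left(\frac{1}{2} + \left(2 + \frac{2 a}{-4 + a}\right)\right) - 5 = \left(\frac{5}{2} + \frac{2 a}{-4 + a}\right) - 5 = - \frac{5}{2} + \frac{2 a}{-4 + a}$)
$B 120 + k{\left(j \right)} = 126 \cdot 120 + \frac{20 - -7}{2 \left(-4 - 7\right)} = 15120 + \frac{20 + 7}{2 \left(-11\right)} = 15120 + \frac{1}{2} \left(- \frac{1}{11}\right) 27 = 15120 - \frac{27}{22} = \frac{332613}{22}$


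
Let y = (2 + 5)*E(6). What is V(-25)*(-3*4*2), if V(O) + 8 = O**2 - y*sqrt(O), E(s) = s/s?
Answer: -14808 + 840*I ≈ -14808.0 + 840.0*I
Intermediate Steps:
E(s) = 1
y = 7 (y = (2 + 5)*1 = 7*1 = 7)
V(O) = -8 + O**2 - 7*sqrt(O) (V(O) = -8 + (O**2 - 7*sqrt(O)) = -8 + O**2 - 7*sqrt(O))
V(-25)*(-3*4*2) = (-8 + (-25)**2 - 35*I)*(-3*4*2) = (-8 + 625 - 35*I)*(-12*2) = (-8 + 625 - 35*I)*(-24) = (617 - 35*I)*(-24) = -14808 + 840*I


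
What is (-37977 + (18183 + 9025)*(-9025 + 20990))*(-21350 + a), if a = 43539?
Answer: 7222646931427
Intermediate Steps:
(-37977 + (18183 + 9025)*(-9025 + 20990))*(-21350 + a) = (-37977 + (18183 + 9025)*(-9025 + 20990))*(-21350 + 43539) = (-37977 + 27208*11965)*22189 = (-37977 + 325543720)*22189 = 325505743*22189 = 7222646931427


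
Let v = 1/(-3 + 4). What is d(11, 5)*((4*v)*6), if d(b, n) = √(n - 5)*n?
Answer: 0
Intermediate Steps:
v = 1 (v = 1/1 = 1)
d(b, n) = n*√(-5 + n) (d(b, n) = √(-5 + n)*n = n*√(-5 + n))
d(11, 5)*((4*v)*6) = (5*√(-5 + 5))*((4*1)*6) = (5*√0)*(4*6) = (5*0)*24 = 0*24 = 0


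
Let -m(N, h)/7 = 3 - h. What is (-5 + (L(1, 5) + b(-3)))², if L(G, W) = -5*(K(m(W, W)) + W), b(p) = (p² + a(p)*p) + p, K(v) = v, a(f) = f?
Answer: 7225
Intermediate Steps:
m(N, h) = -21 + 7*h (m(N, h) = -7*(3 - h) = -21 + 7*h)
b(p) = p + 2*p² (b(p) = (p² + p*p) + p = (p² + p²) + p = 2*p² + p = p + 2*p²)
L(G, W) = 105 - 40*W (L(G, W) = -5*((-21 + 7*W) + W) = -5*(-21 + 8*W) = 105 - 40*W)
(-5 + (L(1, 5) + b(-3)))² = (-5 + ((105 - 40*5) - 3*(1 + 2*(-3))))² = (-5 + ((105 - 200) - 3*(1 - 6)))² = (-5 + (-95 - 3*(-5)))² = (-5 + (-95 + 15))² = (-5 - 80)² = (-85)² = 7225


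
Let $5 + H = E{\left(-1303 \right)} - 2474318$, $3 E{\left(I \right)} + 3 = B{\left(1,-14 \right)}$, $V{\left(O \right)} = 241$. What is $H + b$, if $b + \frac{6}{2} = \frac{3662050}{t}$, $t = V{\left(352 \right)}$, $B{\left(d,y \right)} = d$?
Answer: $- \frac{1777952030}{723} \approx -2.4591 \cdot 10^{6}$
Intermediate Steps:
$E{\left(I \right)} = - \frac{2}{3}$ ($E{\left(I \right)} = -1 + \frac{1}{3} \cdot 1 = -1 + \frac{1}{3} = - \frac{2}{3}$)
$H = - \frac{7422971}{3}$ ($H = -5 - \frac{7422956}{3} = - \frac{7422971}{3} \approx -2.4743 \cdot 10^{6}$)
$t = 241$
$b = \frac{3661327}{241}$ ($b = -3 + \frac{3662050}{241} = \frac{3661327}{241} \approx 15192.0$)
$H + b = - \frac{7422971}{3} + \frac{3661327}{241} = - \frac{1777952030}{723}$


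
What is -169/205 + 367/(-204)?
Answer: -109711/41820 ≈ -2.6234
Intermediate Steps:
-169/205 + 367/(-204) = -169*1/205 + 367*(-1/204) = -169/205 - 367/204 = -109711/41820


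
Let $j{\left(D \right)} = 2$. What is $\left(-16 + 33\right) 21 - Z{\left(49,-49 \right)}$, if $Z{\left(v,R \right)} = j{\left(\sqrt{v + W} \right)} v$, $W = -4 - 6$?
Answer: $259$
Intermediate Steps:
$W = -10$ ($W = -4 - 6 = -10$)
$Z{\left(v,R \right)} = 2 v$
$\left(-16 + 33\right) 21 - Z{\left(49,-49 \right)} = \left(-16 + 33\right) 21 - 2 \cdot 49 = 17 \cdot 21 - 98 = 357 - 98 = 259$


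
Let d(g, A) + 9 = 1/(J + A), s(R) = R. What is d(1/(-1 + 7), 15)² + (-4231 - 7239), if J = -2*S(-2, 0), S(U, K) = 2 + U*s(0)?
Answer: -1378266/121 ≈ -11391.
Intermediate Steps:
S(U, K) = 2 (S(U, K) = 2 + U*0 = 2 + 0 = 2)
J = -4 (J = -2*2 = -4)
d(g, A) = -9 + 1/(-4 + A)
d(1/(-1 + 7), 15)² + (-4231 - 7239) = ((37 - 9*15)/(-4 + 15))² + (-4231 - 7239) = ((37 - 135)/11)² - 11470 = ((1/11)*(-98))² - 11470 = (-98/11)² - 11470 = 9604/121 - 11470 = -1378266/121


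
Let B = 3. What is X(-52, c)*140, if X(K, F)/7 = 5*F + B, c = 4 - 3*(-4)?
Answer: 81340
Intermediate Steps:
c = 16 (c = 4 + 12 = 16)
X(K, F) = 21 + 35*F (X(K, F) = 7*(5*F + 3) = 7*(3 + 5*F) = 21 + 35*F)
X(-52, c)*140 = (21 + 35*16)*140 = (21 + 560)*140 = 581*140 = 81340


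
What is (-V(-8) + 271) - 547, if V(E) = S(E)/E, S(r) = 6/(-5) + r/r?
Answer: -11041/40 ≈ -276.02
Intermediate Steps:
S(r) = -⅕ (S(r) = 6*(-⅕) + 1 = -6/5 + 1 = -⅕)
V(E) = -1/(5*E)
(-V(-8) + 271) - 547 = (-(-1)/(5*(-8)) + 271) - 547 = (-(-1)*(-1)/(5*8) + 271) - 547 = (-1*1/40 + 271) - 547 = (-1/40 + 271) - 547 = 10839/40 - 547 = -11041/40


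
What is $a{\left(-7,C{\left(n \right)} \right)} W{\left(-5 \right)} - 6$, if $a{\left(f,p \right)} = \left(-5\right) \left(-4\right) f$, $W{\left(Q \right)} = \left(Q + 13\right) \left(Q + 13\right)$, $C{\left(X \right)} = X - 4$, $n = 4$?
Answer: $-8966$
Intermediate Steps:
$C{\left(X \right)} = -4 + X$
$W{\left(Q \right)} = \left(13 + Q\right)^{2}$ ($W{\left(Q \right)} = \left(13 + Q\right) \left(13 + Q\right) = \left(13 + Q\right)^{2}$)
$a{\left(f,p \right)} = 20 f$
$a{\left(-7,C{\left(n \right)} \right)} W{\left(-5 \right)} - 6 = 20 \left(-7\right) \left(13 - 5\right)^{2} - 6 = - 140 \cdot 8^{2} - 6 = \left(-140\right) 64 - 6 = -8960 - 6 = -8966$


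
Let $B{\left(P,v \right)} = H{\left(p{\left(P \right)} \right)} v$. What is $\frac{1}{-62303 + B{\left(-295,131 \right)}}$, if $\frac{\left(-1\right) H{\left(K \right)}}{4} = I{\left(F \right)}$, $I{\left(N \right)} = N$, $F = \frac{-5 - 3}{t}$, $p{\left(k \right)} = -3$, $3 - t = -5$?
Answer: $- \frac{1}{61779} \approx -1.6187 \cdot 10^{-5}$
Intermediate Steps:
$t = 8$ ($t = 3 - -5 = 3 + 5 = 8$)
$F = -1$ ($F = \frac{-5 - 3}{8} = \left(-5 - 3\right) \frac{1}{8} = \left(-8\right) \frac{1}{8} = -1$)
$H{\left(K \right)} = 4$ ($H{\left(K \right)} = \left(-4\right) \left(-1\right) = 4$)
$B{\left(P,v \right)} = 4 v$
$\frac{1}{-62303 + B{\left(-295,131 \right)}} = \frac{1}{-62303 + 4 \cdot 131} = \frac{1}{-62303 + 524} = \frac{1}{-61779} = - \frac{1}{61779}$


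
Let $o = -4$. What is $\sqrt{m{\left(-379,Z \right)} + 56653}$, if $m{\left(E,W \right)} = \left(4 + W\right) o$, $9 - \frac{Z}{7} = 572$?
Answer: $\sqrt{72401} \approx 269.07$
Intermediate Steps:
$Z = -3941$ ($Z = 63 - 4004 = -3941$)
$m{\left(E,W \right)} = -16 - 4 W$ ($m{\left(E,W \right)} = \left(4 + W\right) \left(-4\right) = -16 - 4 W$)
$\sqrt{m{\left(-379,Z \right)} + 56653} = \sqrt{\left(-16 - -15764\right) + 56653} = \sqrt{\left(-16 + 15764\right) + 56653} = \sqrt{15748 + 56653} = \sqrt{72401}$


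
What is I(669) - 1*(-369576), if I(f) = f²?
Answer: 817137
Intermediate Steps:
I(669) - 1*(-369576) = 669² - 1*(-369576) = 447561 + 369576 = 817137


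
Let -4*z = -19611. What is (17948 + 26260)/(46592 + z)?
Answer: 176832/205979 ≈ 0.85850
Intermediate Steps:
z = 19611/4 (z = -¼*(-19611) = 19611/4 ≈ 4902.8)
(17948 + 26260)/(46592 + z) = (17948 + 26260)/(46592 + 19611/4) = 44208/(205979/4) = 44208*(4/205979) = 176832/205979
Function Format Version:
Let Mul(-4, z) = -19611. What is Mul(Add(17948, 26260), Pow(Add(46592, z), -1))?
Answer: Rational(176832, 205979) ≈ 0.85850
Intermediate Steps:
z = Rational(19611, 4) (z = Mul(Rational(-1, 4), -19611) = Rational(19611, 4) ≈ 4902.8)
Mul(Add(17948, 26260), Pow(Add(46592, z), -1)) = Mul(Add(17948, 26260), Pow(Add(46592, Rational(19611, 4)), -1)) = Mul(44208, Pow(Rational(205979, 4), -1)) = Mul(44208, Rational(4, 205979)) = Rational(176832, 205979)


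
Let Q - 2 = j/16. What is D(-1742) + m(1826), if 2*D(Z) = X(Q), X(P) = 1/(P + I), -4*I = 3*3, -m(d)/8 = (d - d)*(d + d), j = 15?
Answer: 8/11 ≈ 0.72727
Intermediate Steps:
Q = 47/16 (Q = 2 + 15/16 = 47/16 ≈ 2.9375)
m(d) = 0 (m(d) = -8*(d - d)*(d + d) = -0*2*d = -8*0 = 0)
I = -9/4 (I = -3*3/4 = -¼*9 = -9/4 ≈ -2.2500)
X(P) = 1/(-9/4 + P) (X(P) = 1/(P - 9/4) = 1/(-9/4 + P))
D(Z) = 8/11 (D(Z) = (4/(-9 + 4*(47/16)))/2 = (4/(-9 + 47/4))/2 = (4/(11/4))/2 = (4*(4/11))/2 = (½)*(16/11) = 8/11)
D(-1742) + m(1826) = 8/11 + 0 = 8/11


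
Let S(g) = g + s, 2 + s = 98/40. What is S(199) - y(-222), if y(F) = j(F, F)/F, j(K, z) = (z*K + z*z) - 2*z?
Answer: 12909/20 ≈ 645.45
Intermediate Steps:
j(K, z) = z² - 2*z + K*z (j(K, z) = (K*z + z²) - 2*z = (z² + K*z) - 2*z = z² - 2*z + K*z)
s = 9/20 (s = -2 + 98/40 = -2 + 98*(1/40) = -2 + 49/20 = 9/20 ≈ 0.45000)
S(g) = 9/20 + g (S(g) = g + 9/20 = 9/20 + g)
y(F) = -2 + 2*F (y(F) = (F*(-2 + F + F))/F = (F*(-2 + 2*F))/F = -2 + 2*F)
S(199) - y(-222) = (9/20 + 199) - (-2 + 2*(-222)) = 3989/20 - (-2 - 444) = 3989/20 - 1*(-446) = 3989/20 + 446 = 12909/20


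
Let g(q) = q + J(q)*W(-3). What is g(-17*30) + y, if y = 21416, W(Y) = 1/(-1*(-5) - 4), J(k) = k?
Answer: 20396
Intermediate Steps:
W(Y) = 1 (W(Y) = 1/(5 - 4) = 1/1 = 1)
g(q) = 2*q (g(q) = q + q*1 = q + q = 2*q)
g(-17*30) + y = 2*(-17*30) + 21416 = 2*(-510) + 21416 = -1020 + 21416 = 20396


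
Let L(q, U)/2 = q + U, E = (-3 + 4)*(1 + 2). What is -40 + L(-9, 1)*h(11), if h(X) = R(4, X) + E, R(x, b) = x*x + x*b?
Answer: -1048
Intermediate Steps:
R(x, b) = x² + b*x
E = 3 (E = 1*3 = 3)
L(q, U) = 2*U + 2*q (L(q, U) = 2*(q + U) = 2*(U + q) = 2*U + 2*q)
h(X) = 19 + 4*X (h(X) = 4*(X + 4) + 3 = 4*(4 + X) + 3 = (16 + 4*X) + 3 = 19 + 4*X)
-40 + L(-9, 1)*h(11) = -40 + (2*1 + 2*(-9))*(19 + 4*11) = -40 + (2 - 18)*(19 + 44) = -40 - 16*63 = -40 - 1008 = -1048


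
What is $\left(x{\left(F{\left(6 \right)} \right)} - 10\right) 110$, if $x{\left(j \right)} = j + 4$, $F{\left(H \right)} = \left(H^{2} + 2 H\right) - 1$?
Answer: $4510$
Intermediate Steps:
$F{\left(H \right)} = -1 + H^{2} + 2 H$
$x{\left(j \right)} = 4 + j$
$\left(x{\left(F{\left(6 \right)} \right)} - 10\right) 110 = \left(\left(4 + \left(-1 + 6^{2} + 2 \cdot 6\right)\right) - 10\right) 110 = \left(\left(4 + \left(-1 + 36 + 12\right)\right) - 10\right) 110 = \left(\left(4 + 47\right) - 10\right) 110 = \left(51 - 10\right) 110 = 41 \cdot 110 = 4510$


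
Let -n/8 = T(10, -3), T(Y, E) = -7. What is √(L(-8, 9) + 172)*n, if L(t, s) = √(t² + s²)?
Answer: 56*√(172 + √145) ≈ 759.71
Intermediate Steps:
n = 56 (n = -8*(-7) = 56)
L(t, s) = √(s² + t²)
√(L(-8, 9) + 172)*n = √(√(9² + (-8)²) + 172)*56 = √(√(81 + 64) + 172)*56 = √(√145 + 172)*56 = √(172 + √145)*56 = 56*√(172 + √145)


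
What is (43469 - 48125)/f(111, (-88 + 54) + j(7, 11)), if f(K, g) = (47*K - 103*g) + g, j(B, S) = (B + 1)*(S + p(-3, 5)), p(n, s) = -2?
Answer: -1552/447 ≈ -3.4720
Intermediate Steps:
j(B, S) = (1 + B)*(-2 + S) (j(B, S) = (B + 1)*(S - 2) = (1 + B)*(-2 + S))
f(K, g) = -102*g + 47*K (f(K, g) = (-103*g + 47*K) + g = -102*g + 47*K)
(43469 - 48125)/f(111, (-88 + 54) + j(7, 11)) = (43469 - 48125)/(-102*((-88 + 54) + (-2 + 11 - 2*7 + 7*11)) + 47*111) = -4656/(-102*(-34 + (-2 + 11 - 14 + 77)) + 5217) = -4656/(-102*(-34 + 72) + 5217) = -4656/(-102*38 + 5217) = -4656/(-3876 + 5217) = -4656/1341 = -4656*1/1341 = -1552/447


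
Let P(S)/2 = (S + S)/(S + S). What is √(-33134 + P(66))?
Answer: 2*I*√8283 ≈ 182.02*I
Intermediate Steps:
P(S) = 2 (P(S) = 2*((S + S)/(S + S)) = 2*((2*S)/((2*S))) = 2*((2*S)*(1/(2*S))) = 2*1 = 2)
√(-33134 + P(66)) = √(-33134 + 2) = √(-33132) = 2*I*√8283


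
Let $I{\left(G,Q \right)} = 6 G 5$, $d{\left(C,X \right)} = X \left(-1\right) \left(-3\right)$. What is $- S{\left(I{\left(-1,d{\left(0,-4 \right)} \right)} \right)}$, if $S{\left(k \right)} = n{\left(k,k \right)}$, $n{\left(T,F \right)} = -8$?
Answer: $8$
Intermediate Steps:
$d{\left(C,X \right)} = 3 X$ ($d{\left(C,X \right)} = - X \left(-3\right) = 3 X$)
$I{\left(G,Q \right)} = 30 G$
$S{\left(k \right)} = -8$
$- S{\left(I{\left(-1,d{\left(0,-4 \right)} \right)} \right)} = \left(-1\right) \left(-8\right) = 8$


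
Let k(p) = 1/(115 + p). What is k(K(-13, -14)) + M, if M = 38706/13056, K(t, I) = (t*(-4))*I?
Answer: 3952287/1333888 ≈ 2.9630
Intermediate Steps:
K(t, I) = -4*I*t (K(t, I) = (-4*t)*I = -4*I*t)
M = 6451/2176 (M = 38706*(1/13056) = 6451/2176 ≈ 2.9646)
k(K(-13, -14)) + M = 1/(115 - 4*(-14)*(-13)) + 6451/2176 = 1/(115 - 728) + 6451/2176 = 1/(-613) + 6451/2176 = -1/613 + 6451/2176 = 3952287/1333888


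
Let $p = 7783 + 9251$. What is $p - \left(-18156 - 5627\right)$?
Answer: $40817$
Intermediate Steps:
$p = 17034$
$p - \left(-18156 - 5627\right) = 17034 - \left(-18156 - 5627\right) = 17034 - -23783 = 17034 + 23783 = 40817$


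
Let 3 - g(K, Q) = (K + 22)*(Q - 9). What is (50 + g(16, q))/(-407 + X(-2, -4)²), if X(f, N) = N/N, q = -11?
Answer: -813/406 ≈ -2.0025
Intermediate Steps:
X(f, N) = 1
g(K, Q) = 3 - (-9 + Q)*(22 + K) (g(K, Q) = 3 - (K + 22)*(Q - 9) = 3 - (22 + K)*(-9 + Q) = 3 - (-9 + Q)*(22 + K))
(50 + g(16, q))/(-407 + X(-2, -4)²) = (50 + (201 - 22*(-11) + 9*16 - 1*16*(-11)))/(-407 + 1²) = (50 + (201 + 242 + 144 + 176))/(-407 + 1) = (50 + 763)/(-406) = 813*(-1/406) = -813/406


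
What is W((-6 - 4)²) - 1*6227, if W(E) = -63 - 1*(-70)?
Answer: -6220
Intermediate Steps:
W(E) = 7 (W(E) = -63 + 70 = 7)
W((-6 - 4)²) - 1*6227 = 7 - 1*6227 = 7 - 6227 = -6220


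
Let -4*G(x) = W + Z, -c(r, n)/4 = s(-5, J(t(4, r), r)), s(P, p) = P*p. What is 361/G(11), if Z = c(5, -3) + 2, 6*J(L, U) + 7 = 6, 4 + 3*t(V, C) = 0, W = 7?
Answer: -4332/17 ≈ -254.82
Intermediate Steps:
t(V, C) = -4/3 (t(V, C) = -4/3 + (⅓)*0 = -4/3 + 0 = -4/3)
J(L, U) = -⅙ (J(L, U) = -7/6 + (⅙)*6 = -7/6 + 1 = -⅙)
c(r, n) = -10/3 (c(r, n) = -(-20)*(-1)/6 = -4*⅚ = -10/3)
Z = -4/3 (Z = -10/3 + 2 = -4/3 ≈ -1.3333)
G(x) = -17/12 (G(x) = -(7 - 4/3)/4 = -¼*17/3 = -17/12)
361/G(11) = 361/(-17/12) = 361*(-12/17) = -4332/17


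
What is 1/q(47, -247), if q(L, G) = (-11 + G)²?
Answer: 1/66564 ≈ 1.5023e-5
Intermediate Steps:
1/q(47, -247) = 1/((-11 - 247)²) = 1/((-258)²) = 1/66564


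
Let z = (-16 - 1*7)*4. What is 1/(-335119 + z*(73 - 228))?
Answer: -1/320859 ≈ -3.1166e-6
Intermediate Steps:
z = -92 (z = (-16 - 7)*4 = -23*4 = -92)
1/(-335119 + z*(73 - 228)) = 1/(-335119 - 92*(73 - 228)) = 1/(-335119 - 92*(-155)) = 1/(-335119 + 14260) = 1/(-320859) = -1/320859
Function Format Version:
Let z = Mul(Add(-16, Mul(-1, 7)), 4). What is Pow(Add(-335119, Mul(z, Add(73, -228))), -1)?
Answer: Rational(-1, 320859) ≈ -3.1166e-6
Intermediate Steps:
z = -92 (z = Mul(Add(-16, -7), 4) = Mul(-23, 4) = -92)
Pow(Add(-335119, Mul(z, Add(73, -228))), -1) = Pow(Add(-335119, Mul(-92, Add(73, -228))), -1) = Pow(Add(-335119, Mul(-92, -155)), -1) = Pow(Add(-335119, 14260), -1) = Pow(-320859, -1) = Rational(-1, 320859)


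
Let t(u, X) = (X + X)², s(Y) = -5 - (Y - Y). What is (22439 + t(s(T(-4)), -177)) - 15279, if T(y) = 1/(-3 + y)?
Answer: 132476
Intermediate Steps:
s(Y) = -5 (s(Y) = -5 - 1*0 = -5 + 0 = -5)
t(u, X) = 4*X² (t(u, X) = (2*X)² = 4*X²)
(22439 + t(s(T(-4)), -177)) - 15279 = (22439 + 4*(-177)²) - 15279 = (22439 + 4*31329) - 15279 = (22439 + 125316) - 15279 = 147755 - 15279 = 132476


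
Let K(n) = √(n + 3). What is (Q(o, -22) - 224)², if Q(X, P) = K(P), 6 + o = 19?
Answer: (224 - I*√19)² ≈ 50157.0 - 1952.8*I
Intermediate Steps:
o = 13 (o = -6 + 19 = 13)
K(n) = √(3 + n)
Q(X, P) = √(3 + P)
(Q(o, -22) - 224)² = (√(3 - 22) - 224)² = (√(-19) - 224)² = (I*√19 - 224)² = (-224 + I*√19)²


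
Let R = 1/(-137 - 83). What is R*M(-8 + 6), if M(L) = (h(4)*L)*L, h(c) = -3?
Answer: 3/55 ≈ 0.054545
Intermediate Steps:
M(L) = -3*L**2 (M(L) = (-3*L)*L = -3*L**2)
R = -1/220 (R = 1/(-220) = -1/220 ≈ -0.0045455)
R*M(-8 + 6) = -(-3)*(-8 + 6)**2/220 = -(-3)*(-2)**2/220 = -(-3)*4/220 = -1/220*(-12) = 3/55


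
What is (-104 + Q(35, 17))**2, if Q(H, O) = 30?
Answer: 5476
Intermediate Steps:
(-104 + Q(35, 17))**2 = (-104 + 30)**2 = (-74)**2 = 5476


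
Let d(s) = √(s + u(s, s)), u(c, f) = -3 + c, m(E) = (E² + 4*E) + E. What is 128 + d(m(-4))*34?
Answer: 128 + 34*I*√11 ≈ 128.0 + 112.77*I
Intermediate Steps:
m(E) = E² + 5*E
d(s) = √(-3 + 2*s) (d(s) = √(s + (-3 + s)) = √(-3 + 2*s))
128 + d(m(-4))*34 = 128 + √(-3 + 2*(-4*(5 - 4)))*34 = 128 + √(-3 + 2*(-4*1))*34 = 128 + √(-3 + 2*(-4))*34 = 128 + √(-3 - 8)*34 = 128 + √(-11)*34 = 128 + (I*√11)*34 = 128 + 34*I*√11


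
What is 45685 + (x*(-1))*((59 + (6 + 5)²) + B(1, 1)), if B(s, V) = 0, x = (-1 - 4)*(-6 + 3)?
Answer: 42985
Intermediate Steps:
x = 15 (x = -5*(-3) = 15)
45685 + (x*(-1))*((59 + (6 + 5)²) + B(1, 1)) = 45685 + (15*(-1))*((59 + (6 + 5)²) + 0) = 45685 - 15*((59 + 11²) + 0) = 45685 - 15*((59 + 121) + 0) = 45685 - 15*(180 + 0) = 45685 - 15*180 = 45685 - 2700 = 42985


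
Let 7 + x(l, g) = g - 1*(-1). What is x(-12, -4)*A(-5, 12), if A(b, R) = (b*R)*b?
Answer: -3000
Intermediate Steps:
x(l, g) = -6 + g (x(l, g) = -7 + (g - 1*(-1)) = -7 + (g + 1) = -7 + (1 + g) = -6 + g)
A(b, R) = R*b² (A(b, R) = (R*b)*b = R*b²)
x(-12, -4)*A(-5, 12) = (-6 - 4)*(12*(-5)²) = -120*25 = -10*300 = -3000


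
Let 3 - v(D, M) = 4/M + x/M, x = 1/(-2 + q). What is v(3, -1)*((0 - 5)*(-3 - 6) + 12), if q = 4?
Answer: 855/2 ≈ 427.50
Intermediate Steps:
x = ½ (x = 1/(-2 + 4) = 1/2 = ½ ≈ 0.50000)
v(D, M) = 3 - 9/(2*M) (v(D, M) = 3 - (4/M + 1/(2*M)) = 3 - 9/(2*M))
v(3, -1)*((0 - 5)*(-3 - 6) + 12) = (3 - 9/2/(-1))*((0 - 5)*(-3 - 6) + 12) = (3 - 9/2*(-1))*(-5*(-9) + 12) = (3 + 9/2)*(45 + 12) = (15/2)*57 = 855/2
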